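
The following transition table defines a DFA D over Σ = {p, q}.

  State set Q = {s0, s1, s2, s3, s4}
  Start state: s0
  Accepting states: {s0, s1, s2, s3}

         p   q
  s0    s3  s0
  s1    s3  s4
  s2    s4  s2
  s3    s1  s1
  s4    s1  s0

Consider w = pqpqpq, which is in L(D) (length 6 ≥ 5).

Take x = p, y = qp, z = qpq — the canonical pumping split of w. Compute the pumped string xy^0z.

pqpq

xy⁰z = xz = p·qpq = pqpq.
Reading y = qp takes D from s3 back to s3, so after x the machine is still in s3, and z then leads to the accepting state s1. Hence pqpq ∈ L(D).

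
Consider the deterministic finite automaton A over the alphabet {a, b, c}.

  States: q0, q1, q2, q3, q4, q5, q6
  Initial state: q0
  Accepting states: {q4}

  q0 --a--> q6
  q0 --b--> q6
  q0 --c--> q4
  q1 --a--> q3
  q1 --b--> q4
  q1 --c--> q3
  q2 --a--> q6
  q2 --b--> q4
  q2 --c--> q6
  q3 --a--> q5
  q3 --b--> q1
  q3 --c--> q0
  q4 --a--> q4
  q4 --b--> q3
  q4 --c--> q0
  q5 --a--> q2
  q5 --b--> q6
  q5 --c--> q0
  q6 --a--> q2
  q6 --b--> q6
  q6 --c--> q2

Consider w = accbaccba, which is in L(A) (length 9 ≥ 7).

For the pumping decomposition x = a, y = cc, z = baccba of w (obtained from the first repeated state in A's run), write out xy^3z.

xy^3z = a·cc·cc·cc·baccba = accccccbaccba.
Reading y = cc takes A from q6 back to q6, so after x·y·y·y the machine is still in q6, and z then leads to the accepting state q4. Hence accccccbaccba ∈ L(A).

accccccbaccba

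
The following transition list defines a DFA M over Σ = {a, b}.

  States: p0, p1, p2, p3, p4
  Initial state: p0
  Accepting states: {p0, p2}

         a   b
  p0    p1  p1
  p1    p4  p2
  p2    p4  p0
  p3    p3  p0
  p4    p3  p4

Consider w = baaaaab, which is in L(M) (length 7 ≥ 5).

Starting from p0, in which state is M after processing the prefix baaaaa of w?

State sequence: p0 -b-> p1 -a-> p4 -a-> p3 -a-> p3 -a-> p3 -a-> p3

After reading 6 characters, M is in state p3.
(This kind of state-tracing is the core of the pumping-lemma construction: with 5 states, pigeonhole forces a repeat within the first 5 steps.)

p3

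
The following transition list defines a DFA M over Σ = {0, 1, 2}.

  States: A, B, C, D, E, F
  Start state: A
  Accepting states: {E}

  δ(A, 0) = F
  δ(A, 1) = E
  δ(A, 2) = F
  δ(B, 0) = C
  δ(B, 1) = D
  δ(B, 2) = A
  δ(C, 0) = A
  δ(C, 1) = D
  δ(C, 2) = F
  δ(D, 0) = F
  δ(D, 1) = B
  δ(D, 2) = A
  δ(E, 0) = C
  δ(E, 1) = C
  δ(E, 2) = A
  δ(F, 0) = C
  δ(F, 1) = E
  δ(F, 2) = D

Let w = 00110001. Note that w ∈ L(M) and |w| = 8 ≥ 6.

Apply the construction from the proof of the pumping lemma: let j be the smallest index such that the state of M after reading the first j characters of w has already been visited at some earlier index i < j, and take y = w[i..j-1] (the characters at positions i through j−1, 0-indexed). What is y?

110

State sequence: A -0-> F -0-> C -1-> D -1-> B -0-> C -0-> A -0-> F -1-> E
First repeat at step 5: C was already visited.

So i = 2, j = 5, giving x = w[0:2] = 00, y = w[2:5] = 110, z = w[5:8] = 001.
Check: |xy| = 5 ≤ 6 and |y| = 3 ≥ 1. Reading y takes M from C back to C, so every xyⁱz is accepted.
The DFA has 6 states, so the proof of the pumping lemma guarantees a repeated state among the first 6+1 visited; the segment between the two visits is the pumpable y.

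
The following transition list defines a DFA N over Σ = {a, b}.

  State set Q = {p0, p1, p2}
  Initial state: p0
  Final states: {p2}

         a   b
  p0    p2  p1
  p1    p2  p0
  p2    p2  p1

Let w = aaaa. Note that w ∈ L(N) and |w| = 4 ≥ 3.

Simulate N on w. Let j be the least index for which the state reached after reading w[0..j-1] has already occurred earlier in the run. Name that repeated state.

p2

Run of N on w = a a a a:
  step 0: p0  (start)
  step 1: p2  (read a: p0→p2)
  step 2: p2  (read a: p2→p2)   ← first repeat (p2 seen earlier)
  step 3: p2  (read a: p2→p2)
  step 4: p2  (read a: p2→p2)

The earliest repeat is at step j = 2: N is in p2, which it already visited at step i = 1.
With |Q| = 3, pigeonhole forces a state repeat no later than step 3; the substring read between the first and second visits to that state can be pumped.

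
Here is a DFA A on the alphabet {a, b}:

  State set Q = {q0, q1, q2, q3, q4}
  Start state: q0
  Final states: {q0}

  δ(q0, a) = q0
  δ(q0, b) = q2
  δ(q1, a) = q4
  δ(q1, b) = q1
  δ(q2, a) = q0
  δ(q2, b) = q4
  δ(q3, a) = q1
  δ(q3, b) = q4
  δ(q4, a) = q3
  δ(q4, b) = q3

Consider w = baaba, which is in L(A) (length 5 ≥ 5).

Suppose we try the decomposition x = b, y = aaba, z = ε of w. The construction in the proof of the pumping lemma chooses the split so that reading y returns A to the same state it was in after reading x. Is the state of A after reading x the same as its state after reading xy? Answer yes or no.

no

Run of A on the first 5 characters of w = b a a b a:
  step 0: q0  (start)
  step 1: q2  (read b: q0→q2)
  step 2: q0  (read a: q2→q0)
  step 3: q0  (read a: q0→q0)
  step 4: q2  (read b: q0→q2)
  step 5: q0  (read a: q2→q0)

After x (step 1): q2. After xy (step 5): q0.
They differ (q2 ≠ q0), so y is not a cycle from the state after x; this split is not the one the pumping-lemma construction produces, and pumping y need not keep the string in L(A).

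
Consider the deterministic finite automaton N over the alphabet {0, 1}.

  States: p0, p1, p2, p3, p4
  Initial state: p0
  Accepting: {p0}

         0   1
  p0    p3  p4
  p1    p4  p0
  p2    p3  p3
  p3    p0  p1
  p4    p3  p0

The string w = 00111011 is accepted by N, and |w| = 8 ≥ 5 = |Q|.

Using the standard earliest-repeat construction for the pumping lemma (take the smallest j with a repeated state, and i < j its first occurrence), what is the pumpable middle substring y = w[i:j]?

00

State sequence: p0 -0-> p3 -0-> p0 -1-> p4 -1-> p0 -1-> p4 -0-> p3 -1-> p1 -1-> p0
First repeat at step 2: p0 was already visited.

So i = 0, j = 2, giving x = w[0:0] = ε, y = w[0:2] = 00, z = w[2:8] = 111011.
Check: |xy| = 2 ≤ 5 and |y| = 2 ≥ 1. Reading y takes N from p0 back to p0, so every xyⁱz is accepted.
Pumping length from the standard proof: p = 5 (the number of states). The repeated state found above gives |xy| = j ≤ 5 and |y| = j − i ≥ 1.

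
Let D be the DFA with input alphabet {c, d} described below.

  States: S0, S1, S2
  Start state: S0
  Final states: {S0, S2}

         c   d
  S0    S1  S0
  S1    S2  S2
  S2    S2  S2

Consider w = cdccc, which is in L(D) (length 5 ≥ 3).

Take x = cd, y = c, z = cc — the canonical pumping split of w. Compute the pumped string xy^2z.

cdcccc

xy^2z = cd·c·c·cc = cdcccc.
Reading y = c takes D from S2 back to S2, so after x·y·y the machine is still in S2, and z then leads to the accepting state S2. Hence cdcccc ∈ L(D).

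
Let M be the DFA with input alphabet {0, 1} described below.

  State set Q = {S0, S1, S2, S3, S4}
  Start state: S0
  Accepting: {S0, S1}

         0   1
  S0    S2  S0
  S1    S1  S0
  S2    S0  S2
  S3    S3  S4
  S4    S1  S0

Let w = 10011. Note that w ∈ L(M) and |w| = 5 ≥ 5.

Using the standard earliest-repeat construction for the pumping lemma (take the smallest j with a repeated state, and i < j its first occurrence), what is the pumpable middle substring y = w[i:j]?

Run of M on w = 1 0 0 1 1:
  step 0: S0  (start)
  step 1: S0  (read 1: S0→S0)   ← first repeat (S0 seen earlier)
  step 2: S2  (read 0: S0→S2)
  step 3: S0  (read 0: S2→S0)
  step 4: S0  (read 1: S0→S0)
  step 5: S0  (read 1: S0→S0)

So i = 0, j = 1, giving x = w[0:0] = ε, y = w[0:1] = 1, z = w[1:5] = 0011.
Check: |xy| = 1 ≤ 5 and |y| = 1 ≥ 1. Reading y takes M from S0 back to S0, so every xyⁱz is accepted.

1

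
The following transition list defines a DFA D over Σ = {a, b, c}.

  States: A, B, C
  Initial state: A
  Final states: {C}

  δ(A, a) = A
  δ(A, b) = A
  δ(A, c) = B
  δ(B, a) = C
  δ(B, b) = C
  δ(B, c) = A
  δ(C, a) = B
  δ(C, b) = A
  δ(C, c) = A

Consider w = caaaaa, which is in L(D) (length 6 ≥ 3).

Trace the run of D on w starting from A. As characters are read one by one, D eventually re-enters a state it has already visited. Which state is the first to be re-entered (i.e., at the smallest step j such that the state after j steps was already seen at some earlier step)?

State sequence: A -c-> B -a-> C -a-> B -a-> C -a-> B -a-> C
First repeat at step 3: B was already visited.

The earliest repeat is at step j = 3: D is in B, which it already visited at step i = 1.

B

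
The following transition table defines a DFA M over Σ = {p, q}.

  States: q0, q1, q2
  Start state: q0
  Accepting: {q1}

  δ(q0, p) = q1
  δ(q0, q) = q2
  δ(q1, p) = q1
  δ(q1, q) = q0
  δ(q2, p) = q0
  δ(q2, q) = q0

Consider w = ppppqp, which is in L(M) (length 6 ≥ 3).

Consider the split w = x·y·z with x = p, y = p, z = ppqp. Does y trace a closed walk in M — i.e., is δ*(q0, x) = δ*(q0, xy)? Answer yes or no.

yes

Run of M on the first 2 characters of w = p p:
  step 0: q0  (start)
  step 1: q1  (read p: q0→q1)
  step 2: q1  (read p: q1→q1)

After x (step 1): q1. After xy (step 2): q1.
They match, so y = p drives M around a cycle from q1 back to itself; pumping y any number of times keeps M in q1 before reading z, and xyⁱz ∈ L(M) for every i ≥ 0.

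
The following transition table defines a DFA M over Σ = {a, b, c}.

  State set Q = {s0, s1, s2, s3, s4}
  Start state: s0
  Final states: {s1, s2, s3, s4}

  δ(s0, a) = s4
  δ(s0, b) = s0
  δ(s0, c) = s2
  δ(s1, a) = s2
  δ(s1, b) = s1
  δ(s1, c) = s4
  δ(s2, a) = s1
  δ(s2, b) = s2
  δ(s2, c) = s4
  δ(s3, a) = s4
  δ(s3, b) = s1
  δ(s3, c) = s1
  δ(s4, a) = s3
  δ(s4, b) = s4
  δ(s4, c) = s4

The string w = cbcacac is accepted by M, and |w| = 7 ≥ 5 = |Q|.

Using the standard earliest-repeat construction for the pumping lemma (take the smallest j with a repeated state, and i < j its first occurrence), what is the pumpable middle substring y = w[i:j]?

State sequence: s0 -c-> s2 -b-> s2 -c-> s4 -a-> s3 -c-> s1 -a-> s2 -c-> s4
First repeat at step 2: s2 was already visited.

So i = 1, j = 2, giving x = w[0:1] = c, y = w[1:2] = b, z = w[2:7] = cacac.
Check: |xy| = 2 ≤ 5 and |y| = 1 ≥ 1. Reading y takes M from s2 back to s2, so every xyⁱz is accepted.
With |Q| = 5, pigeonhole forces a state repeat no later than step 5; the substring read between the first and second visits to that state can be pumped.

b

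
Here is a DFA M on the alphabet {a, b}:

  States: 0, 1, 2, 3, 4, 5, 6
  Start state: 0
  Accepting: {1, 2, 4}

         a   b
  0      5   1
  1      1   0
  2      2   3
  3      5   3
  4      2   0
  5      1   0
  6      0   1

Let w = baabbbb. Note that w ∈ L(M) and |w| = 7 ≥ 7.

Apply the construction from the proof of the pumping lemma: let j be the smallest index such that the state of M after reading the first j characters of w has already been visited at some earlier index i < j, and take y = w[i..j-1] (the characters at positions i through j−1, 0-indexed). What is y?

Run of M on w = b a a b b b b:
  step 0: 0  (start)
  step 1: 1  (read b: 0→1)
  step 2: 1  (read a: 1→1)   ← first repeat (1 seen earlier)
  step 3: 1  (read a: 1→1)
  step 4: 0  (read b: 1→0)
  step 5: 1  (read b: 0→1)
  step 6: 0  (read b: 1→0)
  step 7: 1  (read b: 0→1)

So i = 1, j = 2, giving x = w[0:1] = b, y = w[1:2] = a, z = w[2:7] = abbbb.
Check: |xy| = 2 ≤ 7 and |y| = 1 ≥ 1. Reading y takes M from 1 back to 1, so every xyⁱz is accepted.

a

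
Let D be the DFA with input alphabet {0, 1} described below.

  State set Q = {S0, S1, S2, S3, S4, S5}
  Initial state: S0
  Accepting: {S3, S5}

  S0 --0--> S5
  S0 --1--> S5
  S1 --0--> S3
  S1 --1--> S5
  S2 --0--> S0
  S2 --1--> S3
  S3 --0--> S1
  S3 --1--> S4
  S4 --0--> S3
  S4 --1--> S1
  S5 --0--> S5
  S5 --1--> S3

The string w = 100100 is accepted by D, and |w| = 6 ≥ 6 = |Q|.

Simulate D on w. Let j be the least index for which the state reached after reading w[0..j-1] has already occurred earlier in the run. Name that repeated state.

Run of D on w = 1 0 0 1 0 0:
  step 0: S0  (start)
  step 1: S5  (read 1: S0→S5)
  step 2: S5  (read 0: S5→S5)   ← first repeat (S5 seen earlier)
  step 3: S5  (read 0: S5→S5)
  step 4: S3  (read 1: S5→S3)
  step 5: S1  (read 0: S3→S1)
  step 6: S3  (read 0: S1→S3)

The earliest repeat is at step j = 2: D is in S5, which it already visited at step i = 1.
Pumping length from the standard proof: p = 6 (the number of states). The repeated state found above gives |xy| = j ≤ 6 and |y| = j − i ≥ 1.

S5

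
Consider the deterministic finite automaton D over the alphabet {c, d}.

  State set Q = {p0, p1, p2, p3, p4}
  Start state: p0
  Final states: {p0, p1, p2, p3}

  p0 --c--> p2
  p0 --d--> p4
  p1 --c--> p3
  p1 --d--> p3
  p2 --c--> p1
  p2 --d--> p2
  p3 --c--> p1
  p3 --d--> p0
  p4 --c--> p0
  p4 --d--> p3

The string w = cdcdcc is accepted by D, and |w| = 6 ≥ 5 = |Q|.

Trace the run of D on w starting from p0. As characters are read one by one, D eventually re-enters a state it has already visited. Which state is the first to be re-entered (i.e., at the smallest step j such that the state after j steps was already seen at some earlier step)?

p2

Run of D on w = c d c d c c:
  step 0: p0  (start)
  step 1: p2  (read c: p0→p2)
  step 2: p2  (read d: p2→p2)   ← first repeat (p2 seen earlier)
  step 3: p1  (read c: p2→p1)
  step 4: p3  (read d: p1→p3)
  step 5: p1  (read c: p3→p1)
  step 6: p3  (read c: p1→p3)

The earliest repeat is at step j = 2: D is in p2, which it already visited at step i = 1.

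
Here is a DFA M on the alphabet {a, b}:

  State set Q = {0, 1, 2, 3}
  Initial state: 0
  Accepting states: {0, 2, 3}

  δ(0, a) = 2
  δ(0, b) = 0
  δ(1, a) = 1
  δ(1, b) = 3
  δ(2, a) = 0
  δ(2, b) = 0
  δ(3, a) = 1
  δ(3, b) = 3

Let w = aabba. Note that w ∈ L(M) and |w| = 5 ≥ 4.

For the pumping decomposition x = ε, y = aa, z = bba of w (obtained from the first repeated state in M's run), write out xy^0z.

bba

xy⁰z = xz = ε·bba = bba.
Reading y = aa takes M from 0 back to 0, so after x the machine is still in 0, and z then leads to the accepting state 2. Hence bba ∈ L(M).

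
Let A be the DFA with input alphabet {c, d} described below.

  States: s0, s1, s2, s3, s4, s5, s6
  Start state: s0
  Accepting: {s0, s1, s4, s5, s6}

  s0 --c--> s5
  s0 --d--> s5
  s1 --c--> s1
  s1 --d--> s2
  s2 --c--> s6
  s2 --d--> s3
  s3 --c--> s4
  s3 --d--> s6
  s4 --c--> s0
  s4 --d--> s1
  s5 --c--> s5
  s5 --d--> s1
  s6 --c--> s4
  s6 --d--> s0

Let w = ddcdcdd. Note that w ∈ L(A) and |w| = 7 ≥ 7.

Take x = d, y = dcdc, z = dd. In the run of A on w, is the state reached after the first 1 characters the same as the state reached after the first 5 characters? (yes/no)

no

State sequence: s0 -d-> s5 -d-> s1 -c-> s1 -d-> s2 -c-> s6

After x (step 1): s5. After xy (step 5): s6.
They differ (s5 ≠ s6), so y is not a cycle from the state after x; this split is not the one the pumping-lemma construction produces, and pumping y need not keep the string in L(A).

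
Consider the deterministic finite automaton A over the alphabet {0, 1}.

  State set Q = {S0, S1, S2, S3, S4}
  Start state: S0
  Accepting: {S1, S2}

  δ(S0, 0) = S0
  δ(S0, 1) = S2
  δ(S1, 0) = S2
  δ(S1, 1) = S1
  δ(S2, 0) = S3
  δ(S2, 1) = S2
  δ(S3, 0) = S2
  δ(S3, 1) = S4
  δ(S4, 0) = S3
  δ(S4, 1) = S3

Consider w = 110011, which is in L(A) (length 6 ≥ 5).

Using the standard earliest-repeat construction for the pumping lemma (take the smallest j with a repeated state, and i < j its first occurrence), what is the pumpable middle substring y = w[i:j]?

State sequence: S0 -1-> S2 -1-> S2 -0-> S3 -0-> S2 -1-> S2 -1-> S2
First repeat at step 2: S2 was already visited.

So i = 1, j = 2, giving x = w[0:1] = 1, y = w[1:2] = 1, z = w[2:6] = 0011.
Check: |xy| = 2 ≤ 5 and |y| = 1 ≥ 1. Reading y takes A from S2 back to S2, so every xyⁱz is accepted.
The DFA has 5 states, so the proof of the pumping lemma guarantees a repeated state among the first 5+1 visited; the segment between the two visits is the pumpable y.

1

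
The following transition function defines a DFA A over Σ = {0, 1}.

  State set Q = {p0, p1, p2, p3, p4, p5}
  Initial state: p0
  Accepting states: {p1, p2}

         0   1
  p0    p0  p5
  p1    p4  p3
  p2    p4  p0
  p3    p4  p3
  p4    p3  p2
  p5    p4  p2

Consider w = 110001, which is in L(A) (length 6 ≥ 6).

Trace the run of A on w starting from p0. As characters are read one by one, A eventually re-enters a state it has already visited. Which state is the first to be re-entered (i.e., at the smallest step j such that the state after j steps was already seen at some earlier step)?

p4

Run of A on w = 1 1 0 0 0 1:
  step 0: p0  (start)
  step 1: p5  (read 1: p0→p5)
  step 2: p2  (read 1: p5→p2)
  step 3: p4  (read 0: p2→p4)
  step 4: p3  (read 0: p4→p3)
  step 5: p4  (read 0: p3→p4)   ← first repeat (p4 seen earlier)
  step 6: p2  (read 1: p4→p2)

The earliest repeat is at step j = 5: A is in p4, which it already visited at step i = 3.
Pumping length from the standard proof: p = 6 (the number of states). The repeated state found above gives |xy| = j ≤ 6 and |y| = j − i ≥ 1.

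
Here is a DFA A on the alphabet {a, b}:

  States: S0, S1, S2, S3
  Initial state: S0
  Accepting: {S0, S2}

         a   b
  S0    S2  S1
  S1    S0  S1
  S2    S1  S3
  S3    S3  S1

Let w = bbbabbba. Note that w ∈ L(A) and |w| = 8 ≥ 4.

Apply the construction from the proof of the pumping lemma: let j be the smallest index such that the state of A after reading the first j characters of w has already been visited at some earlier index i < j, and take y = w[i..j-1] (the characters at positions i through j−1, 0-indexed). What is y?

b

State sequence: S0 -b-> S1 -b-> S1 -b-> S1 -a-> S0 -b-> S1 -b-> S1 -b-> S1 -a-> S0
First repeat at step 2: S1 was already visited.

So i = 1, j = 2, giving x = w[0:1] = b, y = w[1:2] = b, z = w[2:8] = babbba.
Check: |xy| = 2 ≤ 4 and |y| = 1 ≥ 1. Reading y takes A from S1 back to S1, so every xyⁱz is accepted.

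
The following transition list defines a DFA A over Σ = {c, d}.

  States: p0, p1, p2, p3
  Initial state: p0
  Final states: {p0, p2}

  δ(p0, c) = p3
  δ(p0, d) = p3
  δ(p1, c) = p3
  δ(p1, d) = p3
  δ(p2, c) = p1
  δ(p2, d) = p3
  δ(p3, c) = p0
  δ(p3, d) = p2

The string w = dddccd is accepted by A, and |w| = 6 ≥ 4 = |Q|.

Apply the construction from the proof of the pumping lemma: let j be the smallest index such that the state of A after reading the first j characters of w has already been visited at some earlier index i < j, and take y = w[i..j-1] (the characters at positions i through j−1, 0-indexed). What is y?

dd

Run of A on w = d d d c c d:
  step 0: p0  (start)
  step 1: p3  (read d: p0→p3)
  step 2: p2  (read d: p3→p2)
  step 3: p3  (read d: p2→p3)   ← first repeat (p3 seen earlier)
  step 4: p0  (read c: p3→p0)
  step 5: p3  (read c: p0→p3)
  step 6: p2  (read d: p3→p2)

So i = 1, j = 3, giving x = w[0:1] = d, y = w[1:3] = dd, z = w[3:6] = ccd.
Check: |xy| = 3 ≤ 4 and |y| = 2 ≥ 1. Reading y takes A from p3 back to p3, so every xyⁱz is accepted.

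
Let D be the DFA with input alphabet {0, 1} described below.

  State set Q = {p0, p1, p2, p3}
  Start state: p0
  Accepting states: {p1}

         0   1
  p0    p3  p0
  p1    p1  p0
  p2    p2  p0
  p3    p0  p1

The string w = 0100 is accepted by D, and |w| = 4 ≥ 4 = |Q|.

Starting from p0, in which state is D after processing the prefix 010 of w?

Run of D on the first 3 characters of w = 0 1 0:
  step 0: p0  (start)
  step 1: p3  (read 0: p0→p3)
  step 2: p1  (read 1: p3→p1)
  step 3: p1  (read 0: p1→p1)

After reading 3 characters, D is in state p1.
(This kind of state-tracing is the core of the pumping-lemma construction: with 4 states, pigeonhole forces a repeat within the first 4 steps.)

p1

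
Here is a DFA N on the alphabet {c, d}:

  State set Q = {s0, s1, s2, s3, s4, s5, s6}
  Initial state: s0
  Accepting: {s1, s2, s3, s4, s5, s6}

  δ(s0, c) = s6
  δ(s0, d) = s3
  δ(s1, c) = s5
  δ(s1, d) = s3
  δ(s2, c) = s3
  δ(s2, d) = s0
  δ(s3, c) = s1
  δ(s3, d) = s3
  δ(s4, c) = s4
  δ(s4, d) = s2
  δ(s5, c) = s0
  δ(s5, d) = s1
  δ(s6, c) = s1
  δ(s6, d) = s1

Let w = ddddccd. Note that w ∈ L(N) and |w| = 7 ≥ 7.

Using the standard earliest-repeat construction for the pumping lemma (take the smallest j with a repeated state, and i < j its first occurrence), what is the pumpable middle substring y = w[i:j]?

d

Run of N on w = d d d d c c d:
  step 0: s0  (start)
  step 1: s3  (read d: s0→s3)
  step 2: s3  (read d: s3→s3)   ← first repeat (s3 seen earlier)
  step 3: s3  (read d: s3→s3)
  step 4: s3  (read d: s3→s3)
  step 5: s1  (read c: s3→s1)
  step 6: s5  (read c: s1→s5)
  step 7: s1  (read d: s5→s1)

So i = 1, j = 2, giving x = w[0:1] = d, y = w[1:2] = d, z = w[2:7] = ddccd.
Check: |xy| = 2 ≤ 7 and |y| = 1 ≥ 1. Reading y takes N from s3 back to s3, so every xyⁱz is accepted.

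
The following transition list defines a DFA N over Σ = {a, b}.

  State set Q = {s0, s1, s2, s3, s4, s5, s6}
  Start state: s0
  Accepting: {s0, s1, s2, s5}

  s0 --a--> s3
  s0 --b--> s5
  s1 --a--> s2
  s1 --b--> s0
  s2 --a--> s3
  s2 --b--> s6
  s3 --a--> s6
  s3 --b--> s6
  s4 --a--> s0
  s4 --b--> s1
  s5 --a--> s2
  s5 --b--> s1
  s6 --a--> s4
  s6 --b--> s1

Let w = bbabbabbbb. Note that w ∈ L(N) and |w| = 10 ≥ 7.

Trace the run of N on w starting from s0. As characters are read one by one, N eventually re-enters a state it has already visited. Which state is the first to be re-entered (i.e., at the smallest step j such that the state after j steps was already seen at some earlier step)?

State sequence: s0 -b-> s5 -b-> s1 -a-> s2 -b-> s6 -b-> s1 -a-> s2 -b-> s6 -b-> s1 -b-> s0 -b-> s5
First repeat at step 5: s1 was already visited.

The earliest repeat is at step j = 5: N is in s1, which it already visited at step i = 2.
The DFA has 7 states, so the proof of the pumping lemma guarantees a repeated state among the first 7+1 visited; the segment between the two visits is the pumpable y.

s1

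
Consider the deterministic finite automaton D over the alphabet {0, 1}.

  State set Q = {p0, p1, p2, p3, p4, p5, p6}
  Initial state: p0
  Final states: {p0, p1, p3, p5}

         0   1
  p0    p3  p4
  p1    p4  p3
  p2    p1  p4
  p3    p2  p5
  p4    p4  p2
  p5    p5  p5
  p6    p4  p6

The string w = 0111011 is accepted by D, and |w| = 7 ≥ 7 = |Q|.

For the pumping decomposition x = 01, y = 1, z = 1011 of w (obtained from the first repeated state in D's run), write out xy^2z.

01111011

xy^2z = 01·1·1·1011 = 01111011.
Reading y = 1 takes D from p5 back to p5, so after x·y·y the machine is still in p5, and z then leads to the accepting state p5. Hence 01111011 ∈ L(D).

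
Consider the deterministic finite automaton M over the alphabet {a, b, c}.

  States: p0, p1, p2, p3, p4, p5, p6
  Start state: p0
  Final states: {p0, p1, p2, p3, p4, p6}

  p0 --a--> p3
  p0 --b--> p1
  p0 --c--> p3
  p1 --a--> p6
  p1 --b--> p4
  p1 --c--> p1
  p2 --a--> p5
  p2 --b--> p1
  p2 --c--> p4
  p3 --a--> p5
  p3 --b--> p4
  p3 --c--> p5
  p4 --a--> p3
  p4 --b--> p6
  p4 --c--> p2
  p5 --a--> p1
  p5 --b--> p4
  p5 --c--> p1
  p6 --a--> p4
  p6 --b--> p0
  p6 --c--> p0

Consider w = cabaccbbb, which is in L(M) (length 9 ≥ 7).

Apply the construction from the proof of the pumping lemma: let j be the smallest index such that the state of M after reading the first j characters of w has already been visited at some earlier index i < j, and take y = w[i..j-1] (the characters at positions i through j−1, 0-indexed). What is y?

Run of M on w = c a b a c c b b b:
  step 0: p0  (start)
  step 1: p3  (read c: p0→p3)
  step 2: p5  (read a: p3→p5)
  step 3: p4  (read b: p5→p4)
  step 4: p3  (read a: p4→p3)   ← first repeat (p3 seen earlier)
  step 5: p5  (read c: p3→p5)
  step 6: p1  (read c: p5→p1)
  step 7: p4  (read b: p1→p4)
  step 8: p6  (read b: p4→p6)
  step 9: p0  (read b: p6→p0)

So i = 1, j = 4, giving x = w[0:1] = c, y = w[1:4] = aba, z = w[4:9] = ccbbb.
Check: |xy| = 4 ≤ 7 and |y| = 3 ≥ 1. Reading y takes M from p3 back to p3, so every xyⁱz is accepted.

aba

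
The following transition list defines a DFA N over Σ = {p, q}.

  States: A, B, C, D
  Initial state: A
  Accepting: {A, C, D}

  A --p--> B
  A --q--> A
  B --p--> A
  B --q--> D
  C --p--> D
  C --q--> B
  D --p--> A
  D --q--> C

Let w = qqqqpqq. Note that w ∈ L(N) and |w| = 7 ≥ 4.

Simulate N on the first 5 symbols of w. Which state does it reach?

Run of N on the first 5 characters of w = q q q q p:
  step 0: A  (start)
  step 1: A  (read q: A→A)
  step 2: A  (read q: A→A)
  step 3: A  (read q: A→A)
  step 4: A  (read q: A→A)
  step 5: B  (read p: A→B)

After reading 5 characters, N is in state B.

B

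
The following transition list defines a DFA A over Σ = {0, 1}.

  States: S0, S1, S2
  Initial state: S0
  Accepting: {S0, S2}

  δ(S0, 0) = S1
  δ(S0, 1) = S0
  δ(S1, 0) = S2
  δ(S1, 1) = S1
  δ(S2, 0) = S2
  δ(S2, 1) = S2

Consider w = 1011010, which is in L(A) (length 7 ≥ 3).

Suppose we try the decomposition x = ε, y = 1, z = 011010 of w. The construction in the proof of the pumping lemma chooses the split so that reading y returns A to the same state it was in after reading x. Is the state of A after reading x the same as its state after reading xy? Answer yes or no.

yes

Run of A on the first 1 characters of w = 1:
  step 0: S0  (start)
  step 1: S0  (read 1: S0→S0)

After x (step 0): S0. After xy (step 1): S0.
They match, so y = 1 drives A around a cycle from S0 back to itself; pumping y any number of times keeps A in S0 before reading z, and xyⁱz ∈ L(A) for every i ≥ 0.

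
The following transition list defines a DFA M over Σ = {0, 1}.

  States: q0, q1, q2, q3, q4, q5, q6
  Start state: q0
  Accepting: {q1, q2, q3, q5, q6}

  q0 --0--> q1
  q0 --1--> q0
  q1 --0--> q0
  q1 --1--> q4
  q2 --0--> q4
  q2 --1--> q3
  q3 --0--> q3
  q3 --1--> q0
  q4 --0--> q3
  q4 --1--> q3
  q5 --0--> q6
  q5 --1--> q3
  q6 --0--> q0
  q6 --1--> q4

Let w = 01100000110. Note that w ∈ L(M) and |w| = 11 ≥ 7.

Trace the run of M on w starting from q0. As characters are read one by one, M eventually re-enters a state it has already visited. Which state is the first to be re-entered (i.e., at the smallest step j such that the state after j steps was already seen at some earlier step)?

q3

Run of M on w = 0 1 1 0 0 0 0 0 1 1 0:
  step 0: q0  (start)
  step 1: q1  (read 0: q0→q1)
  step 2: q4  (read 1: q1→q4)
  step 3: q3  (read 1: q4→q3)
  step 4: q3  (read 0: q3→q3)   ← first repeat (q3 seen earlier)
  step 5: q3  (read 0: q3→q3)
  step 6: q3  (read 0: q3→q3)
  step 7: q3  (read 0: q3→q3)
  step 8: q3  (read 0: q3→q3)
  step 9: q0  (read 1: q3→q0)
  step 10: q0  (read 1: q0→q0)
  step 11: q1  (read 0: q0→q1)

The earliest repeat is at step j = 4: M is in q3, which it already visited at step i = 3.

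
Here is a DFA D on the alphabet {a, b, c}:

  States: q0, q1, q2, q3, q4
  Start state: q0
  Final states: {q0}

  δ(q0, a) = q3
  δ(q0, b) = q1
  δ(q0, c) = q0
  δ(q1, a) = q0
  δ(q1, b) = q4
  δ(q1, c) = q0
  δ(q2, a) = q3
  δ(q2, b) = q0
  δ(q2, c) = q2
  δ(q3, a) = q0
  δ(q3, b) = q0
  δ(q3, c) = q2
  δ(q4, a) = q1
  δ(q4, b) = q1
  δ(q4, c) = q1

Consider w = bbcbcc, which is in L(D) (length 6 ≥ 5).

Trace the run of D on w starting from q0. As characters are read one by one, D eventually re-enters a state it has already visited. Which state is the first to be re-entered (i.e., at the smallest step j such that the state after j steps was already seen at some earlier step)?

Run of D on w = b b c b c c:
  step 0: q0  (start)
  step 1: q1  (read b: q0→q1)
  step 2: q4  (read b: q1→q4)
  step 3: q1  (read c: q4→q1)   ← first repeat (q1 seen earlier)
  step 4: q4  (read b: q1→q4)
  step 5: q1  (read c: q4→q1)
  step 6: q0  (read c: q1→q0)

The earliest repeat is at step j = 3: D is in q1, which it already visited at step i = 1.
With |Q| = 5, pigeonhole forces a state repeat no later than step 5; the substring read between the first and second visits to that state can be pumped.

q1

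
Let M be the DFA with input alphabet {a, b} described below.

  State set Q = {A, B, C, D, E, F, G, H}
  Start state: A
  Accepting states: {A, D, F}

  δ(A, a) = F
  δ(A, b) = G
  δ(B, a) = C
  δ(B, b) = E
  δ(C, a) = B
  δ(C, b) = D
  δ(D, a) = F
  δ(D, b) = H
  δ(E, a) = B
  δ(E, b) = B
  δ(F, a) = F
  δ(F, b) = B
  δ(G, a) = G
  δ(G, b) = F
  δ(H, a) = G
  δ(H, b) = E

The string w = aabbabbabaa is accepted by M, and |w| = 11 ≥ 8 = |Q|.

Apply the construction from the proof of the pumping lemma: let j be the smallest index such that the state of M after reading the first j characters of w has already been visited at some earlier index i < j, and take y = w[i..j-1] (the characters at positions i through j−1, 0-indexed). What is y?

State sequence: A -a-> F -a-> F -b-> B -b-> E -a-> B -b-> E -b-> B -a-> C -b-> D -a-> F -a-> F
First repeat at step 2: F was already visited.

So i = 1, j = 2, giving x = w[0:1] = a, y = w[1:2] = a, z = w[2:11] = bbabbabaa.
Check: |xy| = 2 ≤ 8 and |y| = 1 ≥ 1. Reading y takes M from F back to F, so every xyⁱz is accepted.
The DFA has 8 states, so the proof of the pumping lemma guarantees a repeated state among the first 8+1 visited; the segment between the two visits is the pumpable y.

a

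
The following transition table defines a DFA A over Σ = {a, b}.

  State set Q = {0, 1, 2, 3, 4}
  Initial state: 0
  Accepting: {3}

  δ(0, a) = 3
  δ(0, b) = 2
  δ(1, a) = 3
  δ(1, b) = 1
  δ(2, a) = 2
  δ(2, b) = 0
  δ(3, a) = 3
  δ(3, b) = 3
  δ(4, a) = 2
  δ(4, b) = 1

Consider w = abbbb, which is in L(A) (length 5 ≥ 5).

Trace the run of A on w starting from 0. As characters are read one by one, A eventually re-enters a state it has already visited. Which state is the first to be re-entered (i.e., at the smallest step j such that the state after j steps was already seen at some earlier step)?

3

Run of A on w = a b b b b:
  step 0: 0  (start)
  step 1: 3  (read a: 0→3)
  step 2: 3  (read b: 3→3)   ← first repeat (3 seen earlier)
  step 3: 3  (read b: 3→3)
  step 4: 3  (read b: 3→3)
  step 5: 3  (read b: 3→3)

The earliest repeat is at step j = 2: A is in 3, which it already visited at step i = 1.
Since A has 5 states, any run of length ≥ 5 visits 5+1 states, so by pigeonhole some state repeats within the first 5 steps — that repeat gives the pumpable loop.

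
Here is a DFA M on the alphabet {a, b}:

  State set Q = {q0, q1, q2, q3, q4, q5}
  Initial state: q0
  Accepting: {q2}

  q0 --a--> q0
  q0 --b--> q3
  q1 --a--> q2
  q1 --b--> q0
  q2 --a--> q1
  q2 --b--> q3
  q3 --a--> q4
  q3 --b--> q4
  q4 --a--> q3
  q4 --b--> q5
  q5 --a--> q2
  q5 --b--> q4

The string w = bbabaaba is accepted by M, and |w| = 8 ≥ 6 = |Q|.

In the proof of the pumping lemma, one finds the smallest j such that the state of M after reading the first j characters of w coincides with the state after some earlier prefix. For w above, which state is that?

Run of M on w = b b a b a a b a:
  step 0: q0  (start)
  step 1: q3  (read b: q0→q3)
  step 2: q4  (read b: q3→q4)
  step 3: q3  (read a: q4→q3)   ← first repeat (q3 seen earlier)
  step 4: q4  (read b: q3→q4)
  step 5: q3  (read a: q4→q3)
  step 6: q4  (read a: q3→q4)
  step 7: q5  (read b: q4→q5)
  step 8: q2  (read a: q5→q2)

The earliest repeat is at step j = 3: M is in q3, which it already visited at step i = 1.
With |Q| = 6, pigeonhole forces a state repeat no later than step 6; the substring read between the first and second visits to that state can be pumped.

q3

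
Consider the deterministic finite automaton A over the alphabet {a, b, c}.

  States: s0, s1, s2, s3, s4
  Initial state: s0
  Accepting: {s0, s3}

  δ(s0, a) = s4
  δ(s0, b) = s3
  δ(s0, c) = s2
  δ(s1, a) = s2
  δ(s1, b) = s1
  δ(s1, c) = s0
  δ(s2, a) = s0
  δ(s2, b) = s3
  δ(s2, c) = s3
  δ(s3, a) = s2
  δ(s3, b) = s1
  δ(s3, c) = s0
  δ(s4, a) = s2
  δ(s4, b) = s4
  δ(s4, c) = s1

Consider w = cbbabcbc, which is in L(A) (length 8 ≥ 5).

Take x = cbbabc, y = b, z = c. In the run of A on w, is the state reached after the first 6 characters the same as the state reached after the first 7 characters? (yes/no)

State sequence: s0 -c-> s2 -b-> s3 -b-> s1 -a-> s2 -b-> s3 -c-> s0 -b-> s3

After x (step 6): s0. After xy (step 7): s3.
They differ (s0 ≠ s3), so y is not a cycle from the state after x; this split is not the one the pumping-lemma construction produces, and pumping y need not keep the string in L(A).

no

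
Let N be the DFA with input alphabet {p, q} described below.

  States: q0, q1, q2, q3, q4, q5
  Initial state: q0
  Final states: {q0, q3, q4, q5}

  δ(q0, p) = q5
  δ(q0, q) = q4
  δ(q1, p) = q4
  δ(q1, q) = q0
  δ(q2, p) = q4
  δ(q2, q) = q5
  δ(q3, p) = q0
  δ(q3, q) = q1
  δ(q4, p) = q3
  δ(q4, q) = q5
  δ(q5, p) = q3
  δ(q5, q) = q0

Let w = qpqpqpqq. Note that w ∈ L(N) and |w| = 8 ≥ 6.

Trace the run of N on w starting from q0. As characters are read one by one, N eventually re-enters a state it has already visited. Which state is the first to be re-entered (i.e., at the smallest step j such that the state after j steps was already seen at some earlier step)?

State sequence: q0 -q-> q4 -p-> q3 -q-> q1 -p-> q4 -q-> q5 -p-> q3 -q-> q1 -q-> q0
First repeat at step 4: q4 was already visited.

The earliest repeat is at step j = 4: N is in q4, which it already visited at step i = 1.

q4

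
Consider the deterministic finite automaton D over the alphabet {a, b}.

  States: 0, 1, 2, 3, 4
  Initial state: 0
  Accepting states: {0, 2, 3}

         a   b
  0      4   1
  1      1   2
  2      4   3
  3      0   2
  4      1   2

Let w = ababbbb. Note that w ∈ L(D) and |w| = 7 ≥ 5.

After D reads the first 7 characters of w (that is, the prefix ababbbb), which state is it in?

State sequence: 0 -a-> 4 -b-> 2 -a-> 4 -b-> 2 -b-> 3 -b-> 2 -b-> 3

After reading 7 characters, D is in state 3.
(This kind of state-tracing is the core of the pumping-lemma construction: with 5 states, pigeonhole forces a repeat within the first 5 steps.)

3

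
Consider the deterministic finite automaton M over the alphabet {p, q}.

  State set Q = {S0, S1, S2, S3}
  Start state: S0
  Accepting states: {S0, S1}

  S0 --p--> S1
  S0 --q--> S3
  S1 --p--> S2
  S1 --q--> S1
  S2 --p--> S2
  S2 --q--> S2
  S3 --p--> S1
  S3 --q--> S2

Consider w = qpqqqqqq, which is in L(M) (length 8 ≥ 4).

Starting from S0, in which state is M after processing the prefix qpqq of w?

State sequence: S0 -q-> S3 -p-> S1 -q-> S1 -q-> S1

After reading 4 characters, M is in state S1.

S1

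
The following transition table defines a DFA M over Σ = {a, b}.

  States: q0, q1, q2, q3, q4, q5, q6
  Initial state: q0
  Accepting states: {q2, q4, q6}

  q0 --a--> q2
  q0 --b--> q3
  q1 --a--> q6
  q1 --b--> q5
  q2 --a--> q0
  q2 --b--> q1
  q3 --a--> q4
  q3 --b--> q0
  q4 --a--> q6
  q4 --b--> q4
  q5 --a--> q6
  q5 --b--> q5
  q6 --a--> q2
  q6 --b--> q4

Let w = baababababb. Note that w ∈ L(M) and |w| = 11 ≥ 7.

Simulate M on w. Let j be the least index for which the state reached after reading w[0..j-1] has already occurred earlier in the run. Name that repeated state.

Run of M on w = b a a b a b a b a b b:
  step 0: q0  (start)
  step 1: q3  (read b: q0→q3)
  step 2: q4  (read a: q3→q4)
  step 3: q6  (read a: q4→q6)
  step 4: q4  (read b: q6→q4)   ← first repeat (q4 seen earlier)
  step 5: q6  (read a: q4→q6)
  step 6: q4  (read b: q6→q4)
  step 7: q6  (read a: q4→q6)
  step 8: q4  (read b: q6→q4)
  step 9: q6  (read a: q4→q6)
  step 10: q4  (read b: q6→q4)
  step 11: q4  (read b: q4→q4)

The earliest repeat is at step j = 4: M is in q4, which it already visited at step i = 2.

q4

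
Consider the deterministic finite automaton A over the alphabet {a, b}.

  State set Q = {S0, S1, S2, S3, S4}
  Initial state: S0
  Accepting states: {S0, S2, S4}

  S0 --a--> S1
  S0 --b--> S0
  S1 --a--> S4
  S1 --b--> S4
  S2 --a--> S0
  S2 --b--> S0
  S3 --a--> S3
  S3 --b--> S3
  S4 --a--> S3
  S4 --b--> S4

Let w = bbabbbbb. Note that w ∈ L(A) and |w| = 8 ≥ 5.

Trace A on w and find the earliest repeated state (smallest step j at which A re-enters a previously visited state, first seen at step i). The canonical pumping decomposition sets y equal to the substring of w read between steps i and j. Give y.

b

State sequence: S0 -b-> S0 -b-> S0 -a-> S1 -b-> S4 -b-> S4 -b-> S4 -b-> S4 -b-> S4
First repeat at step 1: S0 was already visited.

So i = 0, j = 1, giving x = w[0:0] = ε, y = w[0:1] = b, z = w[1:8] = babbbbb.
Check: |xy| = 1 ≤ 5 and |y| = 1 ≥ 1. Reading y takes A from S0 back to S0, so every xyⁱz is accepted.
The DFA has 5 states, so the proof of the pumping lemma guarantees a repeated state among the first 5+1 visited; the segment between the two visits is the pumpable y.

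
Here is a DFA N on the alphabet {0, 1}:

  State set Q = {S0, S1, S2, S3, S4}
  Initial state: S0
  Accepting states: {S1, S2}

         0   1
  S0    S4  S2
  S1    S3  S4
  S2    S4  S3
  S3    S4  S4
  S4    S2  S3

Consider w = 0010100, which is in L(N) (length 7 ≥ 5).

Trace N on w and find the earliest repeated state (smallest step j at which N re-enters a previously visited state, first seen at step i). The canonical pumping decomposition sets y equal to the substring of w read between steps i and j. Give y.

Run of N on w = 0 0 1 0 1 0 0:
  step 0: S0  (start)
  step 1: S4  (read 0: S0→S4)
  step 2: S2  (read 0: S4→S2)
  step 3: S3  (read 1: S2→S3)
  step 4: S4  (read 0: S3→S4)   ← first repeat (S4 seen earlier)
  step 5: S3  (read 1: S4→S3)
  step 6: S4  (read 0: S3→S4)
  step 7: S2  (read 0: S4→S2)

So i = 1, j = 4, giving x = w[0:1] = 0, y = w[1:4] = 010, z = w[4:7] = 100.
Check: |xy| = 4 ≤ 5 and |y| = 3 ≥ 1. Reading y takes N from S4 back to S4, so every xyⁱz is accepted.

010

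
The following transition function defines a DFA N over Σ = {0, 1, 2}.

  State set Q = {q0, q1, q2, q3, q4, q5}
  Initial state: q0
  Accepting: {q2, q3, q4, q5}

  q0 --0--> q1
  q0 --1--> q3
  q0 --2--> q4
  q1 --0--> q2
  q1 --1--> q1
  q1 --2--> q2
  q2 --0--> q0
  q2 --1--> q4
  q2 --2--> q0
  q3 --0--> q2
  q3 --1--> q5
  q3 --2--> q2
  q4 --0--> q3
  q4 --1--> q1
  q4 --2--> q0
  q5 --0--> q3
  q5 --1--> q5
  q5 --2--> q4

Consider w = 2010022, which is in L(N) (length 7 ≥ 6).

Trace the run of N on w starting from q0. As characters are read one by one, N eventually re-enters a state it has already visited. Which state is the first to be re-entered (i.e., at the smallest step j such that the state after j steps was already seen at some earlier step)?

Run of N on w = 2 0 1 0 0 2 2:
  step 0: q0  (start)
  step 1: q4  (read 2: q0→q4)
  step 2: q3  (read 0: q4→q3)
  step 3: q5  (read 1: q3→q5)
  step 4: q3  (read 0: q5→q3)   ← first repeat (q3 seen earlier)
  step 5: q2  (read 0: q3→q2)
  step 6: q0  (read 2: q2→q0)
  step 7: q4  (read 2: q0→q4)

The earliest repeat is at step j = 4: N is in q3, which it already visited at step i = 2.
Pumping length from the standard proof: p = 6 (the number of states). The repeated state found above gives |xy| = j ≤ 6 and |y| = j − i ≥ 1.

q3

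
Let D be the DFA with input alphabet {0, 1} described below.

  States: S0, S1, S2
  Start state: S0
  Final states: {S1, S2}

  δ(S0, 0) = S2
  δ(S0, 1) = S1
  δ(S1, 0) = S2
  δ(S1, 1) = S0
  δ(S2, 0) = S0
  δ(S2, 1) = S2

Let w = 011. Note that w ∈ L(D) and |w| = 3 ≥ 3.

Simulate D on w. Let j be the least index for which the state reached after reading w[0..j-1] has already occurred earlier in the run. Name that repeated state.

Run of D on w = 0 1 1:
  step 0: S0  (start)
  step 1: S2  (read 0: S0→S2)
  step 2: S2  (read 1: S2→S2)   ← first repeat (S2 seen earlier)
  step 3: S2  (read 1: S2→S2)

The earliest repeat is at step j = 2: D is in S2, which it already visited at step i = 1.
Since D has 3 states, any run of length ≥ 3 visits 3+1 states, so by pigeonhole some state repeats within the first 3 steps — that repeat gives the pumpable loop.

S2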